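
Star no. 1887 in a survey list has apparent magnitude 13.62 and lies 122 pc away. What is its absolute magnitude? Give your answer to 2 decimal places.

M ≈ 8.19

5 log₁₀(d/10 pc) = 5 log₁₀(122.0) − 5 = 5.432
M = m − 5 log₁₀(d/10) = 13.62 − 5.432 = 8.188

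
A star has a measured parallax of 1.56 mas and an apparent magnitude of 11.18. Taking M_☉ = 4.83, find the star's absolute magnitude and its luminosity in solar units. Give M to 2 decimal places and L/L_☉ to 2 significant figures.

d = 1/p = 1000/1.56 mas = 641.0 pc
M = m − 5 log₁₀ d + 5 = 11.18 − 5·2.8069 + 5 = 2.146
M − M_☉ = 2.146 − 4.83 = -2.684
L/L_☉ = 10^(−0.4 × -2.684) = 11.85

M ≈ 2.15; L/L_☉ ≈ 12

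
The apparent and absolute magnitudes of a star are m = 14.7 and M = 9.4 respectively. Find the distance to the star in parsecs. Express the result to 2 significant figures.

Distance modulus: m − M = 14.7 − (9.4) = 5.300
m − M = 5 log₁₀ d − 5
log₁₀ d = (m − M)/5 + 1 = 2.0600
d = 10^2.0600 = 114.8 pc

d ≈ 110 pc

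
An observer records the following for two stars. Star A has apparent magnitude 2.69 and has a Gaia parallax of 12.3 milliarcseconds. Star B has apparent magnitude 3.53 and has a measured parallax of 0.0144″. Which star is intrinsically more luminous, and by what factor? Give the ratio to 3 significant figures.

Star A: p = 12.3 mas = 0.0123″ → d = 1/p = 81.30 pc
Star A: M = m − 5 log₁₀ d + 5 = 2.69 − 5·1.9101 + 5 = -1.860
Star B: d = 1/p = 1/0.0144″ = 69.44 pc
Star B: M = m − 5 log₁₀ d + 5 = 3.53 − 5·1.8416 + 5 = -0.678
ΔM = M_A − M_B = -1.860 − (-0.678) = -1.182; smaller M is more luminous → Star A.
L ratio = 10^(0.4 |ΔM|) = 10^0.473 = 2.971

Star A is more luminous, by a factor of 2.97.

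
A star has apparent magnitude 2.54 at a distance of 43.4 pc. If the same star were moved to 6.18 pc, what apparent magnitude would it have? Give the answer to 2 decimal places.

m ≈ -1.69

Flux ∝ 1/d², so Δm = 5 log₁₀(d₂/d₁) = 5 log₁₀(6.18/43.4) = -4.233
m₂ = m₁ + Δm = 2.54 + (-4.233) = -1.693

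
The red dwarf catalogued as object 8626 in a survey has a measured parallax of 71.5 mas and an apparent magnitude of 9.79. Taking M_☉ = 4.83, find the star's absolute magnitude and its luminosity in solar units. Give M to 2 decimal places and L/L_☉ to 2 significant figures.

M ≈ 9.06; L/L_☉ ≈ 0.020

d = 1/p = 1000/71.5 mas = 13.99 pc
M = m − 5 log₁₀ d + 5 = 9.79 − 5·1.1457 + 5 = 9.062
M − M_☉ = 9.062 − 4.83 = 4.232
L/L_☉ = 10^(−0.4 × 4.232) = 0.02029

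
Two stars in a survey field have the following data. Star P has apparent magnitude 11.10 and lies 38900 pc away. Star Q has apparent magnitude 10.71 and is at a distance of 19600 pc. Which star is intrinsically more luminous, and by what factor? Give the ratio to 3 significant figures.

Star P is more luminous, by a factor of 2.75.

Star P: M = m − 5 log₁₀ d + 5 = 11.10 − 5·4.5899 + 5 = -6.850
Star Q: M = m − 5 log₁₀ d + 5 = 10.71 − 5·4.2923 + 5 = -5.751
ΔM = M_P − M_Q = -6.850 − (-5.751) = -1.098; smaller M is more luminous → Star P.
L ratio = 10^(0.4 |ΔM|) = 10^0.439 = 2.750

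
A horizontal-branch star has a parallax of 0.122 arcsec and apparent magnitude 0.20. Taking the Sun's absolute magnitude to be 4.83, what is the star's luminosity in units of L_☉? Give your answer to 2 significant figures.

d = 1/p = 1/0.122″ = 8.197 pc
M = m − 5 log₁₀ d + 5 = 0.20 − 5·0.9136 + 5 = 0.632
M − M_☉ = 0.632 − 4.83 = -4.198
L/L_☉ = 10^(−0.4 × -4.198) = 47.78

L/L_☉ ≈ 48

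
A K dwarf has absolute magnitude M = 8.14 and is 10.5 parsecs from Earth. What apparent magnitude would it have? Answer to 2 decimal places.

m ≈ 8.25

m = M + 5 log₁₀ d − 5 = 8.14 + 5·1.0212 − 5 = 8.246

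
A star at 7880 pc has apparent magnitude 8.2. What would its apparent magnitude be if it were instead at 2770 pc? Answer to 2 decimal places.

Flux ∝ 1/d², so Δm = 5 log₁₀(d₂/d₁) = 5 log₁₀(2770/7880) = -2.270
m₂ = m₁ + Δm = 8.2 + (-2.270) = 5.930

m ≈ 5.93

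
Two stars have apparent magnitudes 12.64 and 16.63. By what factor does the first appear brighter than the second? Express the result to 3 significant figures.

Δm = 12.64 − (16.63) = -3.99
Flux ratio = 10^(−0.4 Δm) = 10^(−0.4 × -3.99) = 10^1.596 = 39.45

39.4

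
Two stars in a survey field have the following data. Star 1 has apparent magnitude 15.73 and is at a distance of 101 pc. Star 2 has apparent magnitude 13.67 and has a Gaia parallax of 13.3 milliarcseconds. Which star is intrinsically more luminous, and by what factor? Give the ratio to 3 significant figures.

Star 1: M = m − 5 log₁₀ d + 5 = 15.73 − 5·2.0043 + 5 = 10.708
Star 2: p = 13.3 mas = 0.0133″ → d = 1/p = 75.19 pc
Star 2: M = m − 5 log₁₀ d + 5 = 13.67 − 5·1.8761 + 5 = 9.289
ΔM = M_1 − M_2 = 10.708 − (9.289) = 1.419; smaller M is more luminous → Star 2.
L ratio = 10^(0.4 |ΔM|) = 10^0.568 = 3.695

Star 2 is more luminous, by a factor of 3.70.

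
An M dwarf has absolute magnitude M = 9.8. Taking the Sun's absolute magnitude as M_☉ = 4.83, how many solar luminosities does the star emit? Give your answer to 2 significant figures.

L/L_☉ ≈ 0.010

M − M_☉ = 9.8 − 4.83 = 4.970
L/L_☉ = 10^(−0.4 (M − M_☉)) = 10^-1.988 = 0.01028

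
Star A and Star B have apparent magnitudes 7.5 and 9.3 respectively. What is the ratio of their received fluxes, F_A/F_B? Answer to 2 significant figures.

Magnitude difference = -1.8
Flux ratio = 10^(−0.4 Δm) = 10^(−0.4 × -1.8) = 10^0.720 = 5.248

F_A/F_B ≈ 5.2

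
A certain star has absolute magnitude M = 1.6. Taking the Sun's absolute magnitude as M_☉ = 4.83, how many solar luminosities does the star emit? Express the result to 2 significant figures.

L/L_☉ ≈ 20

M − M_☉ = 1.6 − 4.83 = -3.230
L/L_☉ = 10^(−0.4 (M − M_☉)) = 10^1.292 = 19.59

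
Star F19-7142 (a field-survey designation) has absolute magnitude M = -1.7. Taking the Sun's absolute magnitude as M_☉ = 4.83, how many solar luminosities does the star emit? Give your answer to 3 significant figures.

L/L_☉ ≈ 409

M − M_☉ = -1.7 − 4.83 = -6.530
L/L_☉ = 10^(−0.4 (M − M_☉)) = 10^2.612 = 409.3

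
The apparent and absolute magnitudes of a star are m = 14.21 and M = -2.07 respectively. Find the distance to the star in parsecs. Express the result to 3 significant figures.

d ≈ 18000 pc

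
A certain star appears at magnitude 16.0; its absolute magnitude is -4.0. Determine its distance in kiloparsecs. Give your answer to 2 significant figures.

d ≈ 100 kpc

Distance modulus: m − M = 16.0 − (-4.0) = 20.000
m − M = 5 log₁₀ d − 5
log₁₀ d = (m − M)/5 + 1 = 5.0000
d = 10^5.0000 = 100000 pc
= 100.0 kpc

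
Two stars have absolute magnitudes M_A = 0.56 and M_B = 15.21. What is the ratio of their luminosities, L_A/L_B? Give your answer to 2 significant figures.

ΔM = M_A − M_B = -14.65
L_A/L_B = 10^(−0.4 ΔM) = 10^5.860 = 724400

L_A/L_B ≈ 720000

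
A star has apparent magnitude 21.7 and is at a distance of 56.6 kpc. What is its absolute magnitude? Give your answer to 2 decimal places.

M ≈ 2.94

d = 56.6 kpc = 56600 pc
5 log₁₀(d/10 pc) = 5 log₁₀(56600) − 5 = 18.764
M = m − 5 log₁₀(d/10) = 21.7 − 18.764 = 2.936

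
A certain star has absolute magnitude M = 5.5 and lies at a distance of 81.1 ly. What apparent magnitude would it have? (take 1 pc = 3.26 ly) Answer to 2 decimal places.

d = 81.1 ly / 3.26 = 24.88 pc
m = M + 5 log₁₀ d − 5 = 5.5 + 5·1.3958 − 5 = 7.479

m ≈ 7.48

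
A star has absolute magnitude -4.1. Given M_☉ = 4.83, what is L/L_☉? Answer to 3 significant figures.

L/L_☉ ≈ 3730

M − M_☉ = -4.1 − 4.83 = -8.930
L/L_☉ = 10^(−0.4 (M − M_☉)) = 10^3.572 = 3733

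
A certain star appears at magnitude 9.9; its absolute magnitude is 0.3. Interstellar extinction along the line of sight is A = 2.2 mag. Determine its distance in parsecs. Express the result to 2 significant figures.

d ≈ 300 pc

m − M = 5 log₁₀(d/10 pc) + A  ⇒  9.9 − (0.3) − 2.2 = 5 log₁₀(d/10)
7.400 = 5 log₁₀(d/10)
log₁₀ d = (m − M − A)/5 + 1 = 2.4800
d = 10^2.4800 = 302.0 pc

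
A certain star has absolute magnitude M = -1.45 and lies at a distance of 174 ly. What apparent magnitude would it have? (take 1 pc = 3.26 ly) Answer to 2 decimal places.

m ≈ 2.19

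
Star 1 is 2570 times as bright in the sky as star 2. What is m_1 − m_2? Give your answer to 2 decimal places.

Pogson: Δm = −2.5 log₁₀(ratio) = −2.5 log₁₀(2570) = −2.5 × 3.4099 = -8.525
Star 1 is brighter, so it has the smaller magnitude: the difference is negative.

m_1 − m_2 ≈ -8.52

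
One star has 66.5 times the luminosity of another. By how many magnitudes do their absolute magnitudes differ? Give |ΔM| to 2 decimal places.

|ΔM| ≈ 4.56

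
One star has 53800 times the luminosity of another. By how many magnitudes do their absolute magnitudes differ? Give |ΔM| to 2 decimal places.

|ΔM| ≈ 11.83

Pogson: ΔM = −2.5 log₁₀(ratio) = −2.5 log₁₀(53800) = −2.5 × 4.7308 = -11.827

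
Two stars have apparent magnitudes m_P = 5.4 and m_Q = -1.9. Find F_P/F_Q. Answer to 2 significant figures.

F_P/F_Q ≈ 1.2×10^-3

Δm = 5.4 − (-1.9) = 7.3
Flux ratio = 10^(−0.4 Δm) = 10^(−0.4 × 7.3) = 10^-2.920 = 1.202×10^-3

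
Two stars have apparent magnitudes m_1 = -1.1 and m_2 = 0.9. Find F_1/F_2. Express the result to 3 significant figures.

Magnitude difference = -2.0
Flux ratio = 10^(−0.4 Δm) = 10^(−0.4 × -2.0) = 10^0.800 = 6.310

F_1/F_2 ≈ 6.31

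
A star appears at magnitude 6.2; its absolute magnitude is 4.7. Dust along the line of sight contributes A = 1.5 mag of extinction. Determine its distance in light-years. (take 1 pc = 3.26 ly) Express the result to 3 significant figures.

m − M = 5 log₁₀(d/10 pc) + A  ⇒  6.2 − (4.7) − 1.5 = 5 log₁₀(d/10)
0.000 = 5 log₁₀(d/10)
log₁₀ d = (m − M − A)/5 + 1 = 1.0000
d = 10^1.0000 = 10.00 pc
= 32.60 ly

d ≈ 32.6 ly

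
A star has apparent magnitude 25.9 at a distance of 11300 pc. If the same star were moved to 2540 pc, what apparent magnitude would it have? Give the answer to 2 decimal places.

m ≈ 22.66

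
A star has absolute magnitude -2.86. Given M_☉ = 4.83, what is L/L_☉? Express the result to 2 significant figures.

L/L_☉ ≈ 1200

M − M_☉ = -2.86 − 4.83 = -7.690
L/L_☉ = 10^(−0.4 (M − M_☉)) = 10^3.076 = 1191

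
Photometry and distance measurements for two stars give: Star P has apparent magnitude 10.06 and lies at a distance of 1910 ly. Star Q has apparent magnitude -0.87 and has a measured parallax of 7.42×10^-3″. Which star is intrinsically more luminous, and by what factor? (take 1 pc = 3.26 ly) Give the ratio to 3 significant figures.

Star Q is more luminous, by a factor of 1250.

Star P: d = 1910 ly / 3.26 = 585.9 pc
Star P: M = m − 5 log₁₀ d + 5 = 10.06 − 5·2.7678 + 5 = 1.221
Star Q: d = 1/p = 1/7.42×10^-3″ = 134.8 pc
Star Q: M = m − 5 log₁₀ d + 5 = -0.87 − 5·2.1296 + 5 = -6.518
ΔM = M_P − M_Q = 1.221 − (-6.518) = 7.739; smaller M is more luminous → Star Q.
L ratio = 10^(0.4 |ΔM|) = 10^3.096 = 1246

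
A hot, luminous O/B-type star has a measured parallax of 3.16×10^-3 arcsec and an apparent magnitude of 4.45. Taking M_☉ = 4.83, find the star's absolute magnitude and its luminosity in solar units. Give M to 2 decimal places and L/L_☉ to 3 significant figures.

M ≈ -3.05; L/L_☉ ≈ 1420

d = 1/p = 1/3.16×10^-3″ = 316.5 pc
M = m − 5 log₁₀ d + 5 = 4.45 − 5·2.5003 + 5 = -3.052
M − M_☉ = -3.052 − 4.83 = -7.882
L/L_☉ = 10^(−0.4 × -7.882) = 1421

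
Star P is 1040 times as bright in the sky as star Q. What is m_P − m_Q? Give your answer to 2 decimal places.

m_P − m_Q ≈ -7.54

Pogson: Δm = −2.5 log₁₀(ratio) = −2.5 log₁₀(1040) = −2.5 × 3.0170 = -7.543
Star P is brighter, so it has the smaller magnitude: the difference is negative.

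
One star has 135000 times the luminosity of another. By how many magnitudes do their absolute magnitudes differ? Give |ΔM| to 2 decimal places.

|ΔM| ≈ 12.83

Pogson: ΔM = −2.5 log₁₀(ratio) = −2.5 log₁₀(135000) = −2.5 × 5.1303 = -12.826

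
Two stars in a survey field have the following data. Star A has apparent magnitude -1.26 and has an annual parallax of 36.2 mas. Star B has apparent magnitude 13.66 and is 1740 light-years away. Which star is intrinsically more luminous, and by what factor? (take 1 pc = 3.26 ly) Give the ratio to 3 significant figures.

Star A: p = 36.2 mas = 0.0362″ → d = 1/p = 27.62 pc
Star A: M = m − 5 log₁₀ d + 5 = -1.26 − 5·1.4413 + 5 = -3.466
Star B: d = 1740 ly / 3.26 = 533.7 pc
Star B: M = m − 5 log₁₀ d + 5 = 13.66 − 5·2.7273 + 5 = 5.023
ΔM = M_A − M_B = -3.466 − (5.023) = -8.490; smaller M is more luminous → Star A.
L ratio = 10^(0.4 |ΔM|) = 10^3.396 = 2488

Star A is more luminous, by a factor of 2490.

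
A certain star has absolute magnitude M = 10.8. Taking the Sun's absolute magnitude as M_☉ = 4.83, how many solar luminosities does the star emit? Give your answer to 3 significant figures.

M − M_☉ = 10.8 − 4.83 = 5.970
L/L_☉ = 10^(−0.4 (M − M_☉)) = 10^-2.388 = 4.093×10^-3

L/L_☉ ≈ 4.09×10^-3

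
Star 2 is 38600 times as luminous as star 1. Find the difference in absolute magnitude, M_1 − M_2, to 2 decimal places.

M_1 − M_2 ≈ 11.47

Pogson: ΔM = −2.5 log₁₀(ratio) = −2.5 log₁₀(38600) = −2.5 × 4.5866 = -11.466
Star 2 is brighter so has the smaller magnitude: M_1 − M_2 is positive.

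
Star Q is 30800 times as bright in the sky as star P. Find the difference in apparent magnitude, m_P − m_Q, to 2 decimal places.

Pogson: Δm = −2.5 log₁₀(ratio) = −2.5 log₁₀(30800) = −2.5 × 4.4886 = -11.221
Star Q is brighter so has the smaller magnitude: m_P − m_Q is positive.

m_P − m_Q ≈ 11.22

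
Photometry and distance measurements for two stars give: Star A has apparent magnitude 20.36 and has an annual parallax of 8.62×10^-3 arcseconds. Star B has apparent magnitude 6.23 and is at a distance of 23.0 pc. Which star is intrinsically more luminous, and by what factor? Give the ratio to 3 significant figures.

Star A: d = 1/p = 1/8.62×10^-3″ = 116.0 pc
Star A: M = m − 5 log₁₀ d + 5 = 20.36 − 5·2.0645 + 5 = 15.038
Star B: M = m − 5 log₁₀ d + 5 = 6.23 − 5·1.3617 + 5 = 4.421
ΔM = M_A − M_B = 15.038 − (4.421) = 10.616; smaller M is more luminous → Star B.
L ratio = 10^(0.4 |ΔM|) = 10^4.246 = 17640

Star B is more luminous, by a factor of 17600.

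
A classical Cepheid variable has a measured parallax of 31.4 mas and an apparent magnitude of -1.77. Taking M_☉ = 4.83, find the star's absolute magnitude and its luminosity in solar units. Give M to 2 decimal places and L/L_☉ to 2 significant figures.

M ≈ -4.29; L/L_☉ ≈ 4400

d = 1/p = 1000/31.4 mas = 31.85 pc
M = m − 5 log₁₀ d + 5 = -1.77 − 5·1.5031 + 5 = -4.285
M − M_☉ = -4.285 − 4.83 = -9.115
L/L_☉ = 10^(−0.4 × -9.115) = 4427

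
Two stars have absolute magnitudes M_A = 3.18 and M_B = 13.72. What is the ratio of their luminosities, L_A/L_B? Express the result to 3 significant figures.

L_A/L_B ≈ 16400

ΔM = M_A − M_B = -10.54
L_A/L_B = 10^(−0.4 ΔM) = 10^4.216 = 16440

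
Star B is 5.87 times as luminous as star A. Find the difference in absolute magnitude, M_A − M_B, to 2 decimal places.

Pogson: ΔM = −2.5 log₁₀(ratio) = −2.5 log₁₀(5.87) = −2.5 × 0.7686 = -1.922
Star B is brighter so has the smaller magnitude: M_A − M_B is positive.

M_A − M_B ≈ 1.92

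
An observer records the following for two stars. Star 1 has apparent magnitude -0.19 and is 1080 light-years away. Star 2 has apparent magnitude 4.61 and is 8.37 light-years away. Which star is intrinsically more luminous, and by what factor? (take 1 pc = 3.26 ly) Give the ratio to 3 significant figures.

Star 1: d = 1080 ly / 3.26 = 331.3 pc
Star 1: M = m − 5 log₁₀ d + 5 = -0.19 − 5·2.5202 + 5 = -7.791
Star 2: d = 8.37 ly / 3.26 = 2.567 pc
Star 2: M = m − 5 log₁₀ d + 5 = 4.61 − 5·0.4095 + 5 = 7.562
ΔM = M_1 − M_2 = -7.791 − (7.562) = -15.353; smaller M is more luminous → Star 1.
L ratio = 10^(0.4 |ΔM|) = 10^6.141 = 1.385×10^6

Star 1 is more luminous, by a factor of 1.38×10^6.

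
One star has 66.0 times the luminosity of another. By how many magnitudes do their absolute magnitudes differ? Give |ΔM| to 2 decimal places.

|ΔM| ≈ 4.55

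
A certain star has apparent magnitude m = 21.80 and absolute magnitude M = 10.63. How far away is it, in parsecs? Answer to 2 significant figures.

d ≈ 1700 pc

Distance modulus: m − M = 21.80 − (10.63) = 11.170
m − M = 5 log₁₀ d − 5
log₁₀ d = (m − M)/5 + 1 = 3.2340
d = 10^3.2340 = 1714 pc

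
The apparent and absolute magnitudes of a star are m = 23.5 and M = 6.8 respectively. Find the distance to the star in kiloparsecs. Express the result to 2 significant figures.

Distance modulus: m − M = 23.5 − (6.8) = 16.700
m − M = 5 log₁₀ d − 5
log₁₀ d = (m − M)/5 + 1 = 4.3400
d = 10^4.3400 = 21880 pc
= 21.88 kpc

d ≈ 22 kpc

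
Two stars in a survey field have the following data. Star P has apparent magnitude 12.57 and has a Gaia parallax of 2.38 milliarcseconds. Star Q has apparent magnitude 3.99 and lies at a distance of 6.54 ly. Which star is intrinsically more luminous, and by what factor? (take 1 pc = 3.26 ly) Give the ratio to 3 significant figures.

Star P: p = 2.38 mas = 2.38×10^-3″ → d = 1/p = 420.2 pc
Star P: M = m − 5 log₁₀ d + 5 = 12.57 − 5·2.6234 + 5 = 4.453
Star Q: d = 6.54 ly / 3.26 = 2.006 pc
Star Q: M = m − 5 log₁₀ d + 5 = 3.99 − 5·0.3024 + 5 = 7.478
ΔM = M_P − M_Q = 4.453 − (7.478) = -3.025; smaller M is more luminous → Star P.
L ratio = 10^(0.4 |ΔM|) = 10^1.210 = 16.22

Star P is more luminous, by a factor of 16.2.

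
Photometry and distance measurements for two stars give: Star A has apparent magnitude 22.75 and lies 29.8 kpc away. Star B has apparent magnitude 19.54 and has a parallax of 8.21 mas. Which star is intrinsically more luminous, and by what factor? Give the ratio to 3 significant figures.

Star A: d = 29.8 kpc = 29800 pc
Star A: M = m − 5 log₁₀ d + 5 = 22.75 − 5·4.4742 + 5 = 5.379
Star B: p = 8.21 mas = 8.21×10^-3″ → d = 1/p = 121.8 pc
Star B: M = m − 5 log₁₀ d + 5 = 19.54 − 5·2.0857 + 5 = 14.112
ΔM = M_A − M_B = 5.379 − (14.112) = -8.733; smaller M is more luminous → Star A.
L ratio = 10^(0.4 |ΔM|) = 10^3.493 = 3113

Star A is more luminous, by a factor of 3110.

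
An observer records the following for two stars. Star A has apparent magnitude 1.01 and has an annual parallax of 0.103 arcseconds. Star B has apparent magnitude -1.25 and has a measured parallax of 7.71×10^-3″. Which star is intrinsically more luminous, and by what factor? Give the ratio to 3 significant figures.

Star A: d = 1/p = 1/0.103″ = 9.709 pc
Star A: M = m − 5 log₁₀ d + 5 = 1.01 − 5·0.9872 + 5 = 1.074
Star B: d = 1/p = 1/7.71×10^-3″ = 129.7 pc
Star B: M = m − 5 log₁₀ d + 5 = -1.25 − 5·2.1129 + 5 = -6.815
ΔM = M_A − M_B = 1.074 − (-6.815) = 7.889; smaller M is more luminous → Star B.
L ratio = 10^(0.4 |ΔM|) = 10^3.156 = 1431

Star B is more luminous, by a factor of 1430.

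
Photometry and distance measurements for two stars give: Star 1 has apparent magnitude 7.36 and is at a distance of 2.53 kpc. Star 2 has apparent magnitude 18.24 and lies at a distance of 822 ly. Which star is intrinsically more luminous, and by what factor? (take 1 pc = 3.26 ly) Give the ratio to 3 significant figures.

Star 1: d = 2.53 kpc = 2530 pc
Star 1: M = m − 5 log₁₀ d + 5 = 7.36 − 5·3.4031 + 5 = -4.656
Star 2: d = 822 ly / 3.26 = 252.1 pc
Star 2: M = m − 5 log₁₀ d + 5 = 18.24 − 5·2.4017 + 5 = 11.232
ΔM = M_1 − M_2 = -4.656 − (11.232) = -15.887; smaller M is more luminous → Star 1.
L ratio = 10^(0.4 |ΔM|) = 10^6.355 = 2.264×10^6

Star 1 is more luminous, by a factor of 2.26×10^6.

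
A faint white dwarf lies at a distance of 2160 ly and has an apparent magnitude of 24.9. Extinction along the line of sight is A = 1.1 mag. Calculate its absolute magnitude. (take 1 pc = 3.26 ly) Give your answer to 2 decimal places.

M ≈ 14.69

d = 2160 ly / 3.26 = 662.6 pc
5 log₁₀(d/10 pc) = 5 log₁₀(662.6) − 5 = 9.106
M = m − 5 log₁₀(d/10) − A = 24.9 − 9.106 − 1.1 = 14.694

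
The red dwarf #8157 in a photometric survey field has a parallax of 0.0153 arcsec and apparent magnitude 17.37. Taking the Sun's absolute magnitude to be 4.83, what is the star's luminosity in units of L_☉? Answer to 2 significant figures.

d = 1/p = 1/0.0153″ = 65.36 pc
M = m − 5 log₁₀ d + 5 = 17.37 − 5·1.8153 + 5 = 13.293
M − M_☉ = 13.293 − 4.83 = 8.463
L/L_☉ = 10^(−0.4 × 8.463) = 4.117×10^-4

L/L_☉ ≈ 4.1×10^-4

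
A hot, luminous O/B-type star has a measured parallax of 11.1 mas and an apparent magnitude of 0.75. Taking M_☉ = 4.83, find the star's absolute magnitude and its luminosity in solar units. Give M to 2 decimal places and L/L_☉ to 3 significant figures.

M ≈ -4.02; L/L_☉ ≈ 3480

d = 1/p = 1000/11.1 mas = 90.09 pc
M = m − 5 log₁₀ d + 5 = 0.75 − 5·1.9547 + 5 = -4.023
M − M_☉ = -4.023 − 4.83 = -8.853
L/L_☉ = 10^(−0.4 × -8.853) = 3478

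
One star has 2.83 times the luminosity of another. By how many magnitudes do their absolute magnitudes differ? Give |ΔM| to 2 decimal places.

|ΔM| ≈ 1.13

Pogson: ΔM = −2.5 log₁₀(ratio) = −2.5 log₁₀(2.83) = −2.5 × 0.4518 = -1.129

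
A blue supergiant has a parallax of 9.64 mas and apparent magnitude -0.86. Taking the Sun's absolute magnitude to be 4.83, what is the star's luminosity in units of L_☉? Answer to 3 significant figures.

L/L_☉ ≈ 20300

d = 1/p = 1000/9.64 mas = 103.7 pc
M = m − 5 log₁₀ d + 5 = -0.86 − 5·2.0159 + 5 = -5.940
M − M_☉ = -5.940 − 4.83 = -10.770
L/L_☉ = 10^(−0.4 × -10.770) = 20320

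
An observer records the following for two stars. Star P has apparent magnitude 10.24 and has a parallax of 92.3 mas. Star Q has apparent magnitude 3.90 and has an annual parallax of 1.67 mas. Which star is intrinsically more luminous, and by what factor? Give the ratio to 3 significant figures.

Star Q is more luminous, by a factor of 1.05×10^6.

Star P: p = 92.3 mas = 0.0923″ → d = 1/p = 10.83 pc
Star P: M = m − 5 log₁₀ d + 5 = 10.24 − 5·1.0348 + 5 = 10.066
Star Q: p = 1.67 mas = 1.67×10^-3″ → d = 1/p = 598.8 pc
Star Q: M = m − 5 log₁₀ d + 5 = 3.90 − 5·2.7773 + 5 = -4.986
ΔM = M_P − M_Q = 10.066 − (-4.986) = 15.052; smaller M is more luminous → Star Q.
L ratio = 10^(0.4 |ΔM|) = 10^6.021 = 1.049×10^6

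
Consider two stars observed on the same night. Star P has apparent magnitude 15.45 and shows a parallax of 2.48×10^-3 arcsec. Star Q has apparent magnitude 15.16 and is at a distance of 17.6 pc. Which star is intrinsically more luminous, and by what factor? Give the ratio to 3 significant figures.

Star P: d = 1/p = 1/2.48×10^-3″ = 403.2 pc
Star P: M = m − 5 log₁₀ d + 5 = 15.45 − 5·2.6055 + 5 = 7.422
Star Q: M = m − 5 log₁₀ d + 5 = 15.16 − 5·1.2455 + 5 = 13.932
ΔM = M_P − M_Q = 7.422 − (13.932) = -6.510; smaller M is more luminous → Star P.
L ratio = 10^(0.4 |ΔM|) = 10^2.604 = 401.9

Star P is more luminous, by a factor of 402.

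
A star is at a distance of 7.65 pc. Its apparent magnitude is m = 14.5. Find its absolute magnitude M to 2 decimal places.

M ≈ 15.08

5 log₁₀(d/10 pc) = 5 log₁₀(7.650) − 5 = -0.582
M = m − 5 log₁₀(d/10) = 14.5 + 0.582 = 15.082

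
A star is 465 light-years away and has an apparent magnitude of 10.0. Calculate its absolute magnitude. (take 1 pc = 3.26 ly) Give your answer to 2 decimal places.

d = 465 ly / 3.26 = 142.6 pc
5 log₁₀(d/10 pc) = 5 log₁₀(142.6) − 5 = 5.771
M = m − 5 log₁₀(d/10) = 10.0 − 5.771 = 4.229

M ≈ 4.23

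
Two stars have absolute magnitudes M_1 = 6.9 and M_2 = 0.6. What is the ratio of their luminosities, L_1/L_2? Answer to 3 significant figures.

L_1/L_2 ≈ 3.02×10^-3

ΔM = M_1 − M_2 = 6.3
L_1/L_2 = 10^(−0.4 ΔM) = 10^-2.520 = 3.020×10^-3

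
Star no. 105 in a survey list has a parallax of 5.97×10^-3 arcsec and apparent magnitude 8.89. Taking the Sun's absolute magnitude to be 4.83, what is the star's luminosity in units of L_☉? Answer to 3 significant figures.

L/L_☉ ≈ 6.67

d = 1/p = 1/5.97×10^-3″ = 167.5 pc
M = m − 5 log₁₀ d + 5 = 8.89 − 5·2.2240 + 5 = 2.770
M − M_☉ = 2.770 − 4.83 = -2.060
L/L_☉ = 10^(−0.4 × -2.060) = 6.669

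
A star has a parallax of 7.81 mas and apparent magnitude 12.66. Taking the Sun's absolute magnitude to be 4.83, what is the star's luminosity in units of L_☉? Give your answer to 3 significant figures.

L/L_☉ ≈ 0.121

d = 1/p = 1000/7.81 mas = 128.0 pc
M = m − 5 log₁₀ d + 5 = 12.66 − 5·2.1073 + 5 = 7.123
M − M_☉ = 7.123 − 4.83 = 2.293
L/L_☉ = 10^(−0.4 × 2.293) = 0.1210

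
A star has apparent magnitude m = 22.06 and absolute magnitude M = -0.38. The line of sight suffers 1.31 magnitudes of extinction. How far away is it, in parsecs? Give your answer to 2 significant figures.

d ≈ 170000 pc

m − M = 5 log₁₀(d/10 pc) + A  ⇒  22.06 − (-0.38) − 1.31 = 5 log₁₀(d/10)
21.130 = 5 log₁₀(d/10)
log₁₀ d = (m − M − A)/5 + 1 = 5.2260
d = 10^5.2260 = 168300 pc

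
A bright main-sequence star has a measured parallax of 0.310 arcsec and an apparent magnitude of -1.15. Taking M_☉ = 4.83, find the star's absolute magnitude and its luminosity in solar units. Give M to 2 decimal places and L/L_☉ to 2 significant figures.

M ≈ 1.31; L/L_☉ ≈ 26

d = 1/p = 1/0.310″ = 3.226 pc
M = m − 5 log₁₀ d + 5 = -1.15 − 5·0.5086 + 5 = 1.307
M − M_☉ = 1.307 − 4.83 = -3.523
L/L_☉ = 10^(−0.4 × -3.523) = 25.66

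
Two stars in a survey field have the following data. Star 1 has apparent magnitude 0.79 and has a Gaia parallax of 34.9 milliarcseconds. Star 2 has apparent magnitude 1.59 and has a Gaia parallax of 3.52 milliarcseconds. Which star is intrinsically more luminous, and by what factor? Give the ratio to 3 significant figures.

Star 1: p = 34.9 mas = 0.0349″ → d = 1/p = 28.65 pc
Star 1: M = m − 5 log₁₀ d + 5 = 0.79 − 5·1.4572 + 5 = -1.496
Star 2: p = 3.52 mas = 3.52×10^-3″ → d = 1/p = 284.1 pc
Star 2: M = m − 5 log₁₀ d + 5 = 1.59 − 5·2.4535 + 5 = -5.677
ΔM = M_1 − M_2 = -1.496 − (-5.677) = 4.181; smaller M is more luminous → Star 2.
L ratio = 10^(0.4 |ΔM|) = 10^1.673 = 47.05

Star 2 is more luminous, by a factor of 47.1.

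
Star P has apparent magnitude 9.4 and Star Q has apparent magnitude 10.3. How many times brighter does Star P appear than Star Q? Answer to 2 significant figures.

Δm = 9.4 − (10.3) = -0.9
Flux ratio = 10^(−0.4 Δm) = 10^(−0.4 × -0.9) = 10^0.360 = 2.291

2.3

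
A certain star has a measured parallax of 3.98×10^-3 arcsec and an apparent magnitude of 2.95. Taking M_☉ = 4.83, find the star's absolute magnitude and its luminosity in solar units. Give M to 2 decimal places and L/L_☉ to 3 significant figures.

d = 1/p = 1/3.98×10^-3″ = 251.3 pc
M = m − 5 log₁₀ d + 5 = 2.95 − 5·2.4001 + 5 = -4.051
M − M_☉ = -4.051 − 4.83 = -8.881
L/L_☉ = 10^(−0.4 × -8.881) = 3566

M ≈ -4.05; L/L_☉ ≈ 3570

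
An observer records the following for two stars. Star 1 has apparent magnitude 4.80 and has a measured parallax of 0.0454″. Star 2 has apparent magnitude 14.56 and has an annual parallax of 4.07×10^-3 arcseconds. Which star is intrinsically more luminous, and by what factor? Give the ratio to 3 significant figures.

Star 1: d = 1/p = 1/0.0454″ = 22.03 pc
Star 1: M = m − 5 log₁₀ d + 5 = 4.80 − 5·1.3429 + 5 = 3.085
Star 2: d = 1/p = 1/4.07×10^-3″ = 245.7 pc
Star 2: M = m − 5 log₁₀ d + 5 = 14.56 − 5·2.3904 + 5 = 7.608
ΔM = M_1 − M_2 = 3.085 − (7.608) = -4.523; smaller M is more luminous → Star 1.
L ratio = 10^(0.4 |ΔM|) = 10^1.809 = 64.43

Star 1 is more luminous, by a factor of 64.4.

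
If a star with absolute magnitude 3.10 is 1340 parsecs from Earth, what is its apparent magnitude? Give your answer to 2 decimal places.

m ≈ 13.74

m = M + 5 log₁₀ d − 5 = 3.10 + 5·3.1271 − 5 = 13.736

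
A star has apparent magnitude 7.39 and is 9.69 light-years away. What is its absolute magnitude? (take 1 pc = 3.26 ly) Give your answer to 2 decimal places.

M ≈ 10.02

d = 9.69 ly / 3.26 = 2.972 pc
5 log₁₀(d/10 pc) = 5 log₁₀(2.972) − 5 = -2.634
M = m − 5 log₁₀(d/10) = 7.39 + 2.634 = 10.024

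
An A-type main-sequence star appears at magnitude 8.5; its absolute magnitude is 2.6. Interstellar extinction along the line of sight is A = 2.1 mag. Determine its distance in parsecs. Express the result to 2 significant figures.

d ≈ 58 pc

m − M = 5 log₁₀(d/10 pc) + A  ⇒  8.5 − (2.6) − 2.1 = 5 log₁₀(d/10)
3.800 = 5 log₁₀(d/10)
log₁₀ d = (m − M − A)/5 + 1 = 1.7600
d = 10^1.7600 = 57.54 pc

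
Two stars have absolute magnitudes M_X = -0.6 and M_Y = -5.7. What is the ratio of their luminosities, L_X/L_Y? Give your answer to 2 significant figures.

L_X/L_Y ≈ 9.1×10^-3

ΔM = M_X − M_Y = 5.1
L_X/L_Y = 10^(−0.4 ΔM) = 10^-2.040 = 9.120×10^-3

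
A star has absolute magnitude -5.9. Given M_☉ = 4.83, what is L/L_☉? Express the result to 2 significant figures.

M − M_☉ = -5.9 − 4.83 = -10.730
L/L_☉ = 10^(−0.4 (M − M_☉)) = 10^4.292 = 19590

L/L_☉ ≈ 20000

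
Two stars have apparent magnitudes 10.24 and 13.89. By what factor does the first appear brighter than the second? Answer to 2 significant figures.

29

Magnitude difference = -3.65
Flux ratio = 10^(−0.4 Δm) = 10^(−0.4 × -3.65) = 10^1.460 = 28.84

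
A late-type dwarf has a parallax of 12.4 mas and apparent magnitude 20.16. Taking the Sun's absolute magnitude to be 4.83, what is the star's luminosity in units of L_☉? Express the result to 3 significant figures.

L/L_☉ ≈ 4.80×10^-5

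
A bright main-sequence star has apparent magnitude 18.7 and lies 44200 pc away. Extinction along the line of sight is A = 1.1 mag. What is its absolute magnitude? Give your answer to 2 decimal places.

5 log₁₀(d/10 pc) = 5 log₁₀(44200) − 5 = 18.227
M = m − 5 log₁₀(d/10) − A = 18.7 − 18.227 − 1.1 = -0.627

M ≈ -0.63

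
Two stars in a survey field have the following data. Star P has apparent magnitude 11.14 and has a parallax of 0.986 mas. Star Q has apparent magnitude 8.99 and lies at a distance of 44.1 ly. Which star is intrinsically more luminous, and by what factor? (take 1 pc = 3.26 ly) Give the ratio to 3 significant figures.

Star P is more luminous, by a factor of 776.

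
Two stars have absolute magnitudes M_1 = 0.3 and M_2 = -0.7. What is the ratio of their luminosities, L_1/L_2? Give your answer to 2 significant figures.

ΔM = M_1 − M_2 = 1.0
L_1/L_2 = 10^(−0.4 ΔM) = 10^-0.400 = 0.3981

L_1/L_2 ≈ 0.40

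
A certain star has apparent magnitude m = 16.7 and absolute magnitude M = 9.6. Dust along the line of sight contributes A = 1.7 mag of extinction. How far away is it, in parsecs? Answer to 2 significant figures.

d ≈ 120 pc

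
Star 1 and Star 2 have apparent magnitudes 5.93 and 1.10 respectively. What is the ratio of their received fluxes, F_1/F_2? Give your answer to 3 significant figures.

F_1/F_2 ≈ 0.0117

Δm = 5.93 − (1.10) = 4.83
Flux ratio = 10^(−0.4 Δm) = 10^(−0.4 × 4.83) = 10^-1.932 = 0.01169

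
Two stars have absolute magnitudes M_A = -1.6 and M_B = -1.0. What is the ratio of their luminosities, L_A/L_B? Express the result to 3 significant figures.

ΔM = M_A − M_B = -0.6
L_A/L_B = 10^(−0.4 ΔM) = 10^0.240 = 1.738

L_A/L_B ≈ 1.74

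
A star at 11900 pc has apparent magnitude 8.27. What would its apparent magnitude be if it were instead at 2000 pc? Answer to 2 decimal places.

m ≈ 4.40

Flux ∝ 1/d², so Δm = 5 log₁₀(d₂/d₁) = 5 log₁₀(2000/11900) = -3.873
m₂ = m₁ + Δm = 8.27 + (-3.873) = 4.397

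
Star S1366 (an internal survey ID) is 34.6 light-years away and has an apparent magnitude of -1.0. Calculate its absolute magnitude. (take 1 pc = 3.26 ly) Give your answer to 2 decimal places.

d = 34.6 ly / 3.26 = 10.61 pc
5 log₁₀(d/10 pc) = 5 log₁₀(10.61) − 5 = 0.129
M = m − 5 log₁₀(d/10) = -1.0 − 0.129 = -1.129

M ≈ -1.13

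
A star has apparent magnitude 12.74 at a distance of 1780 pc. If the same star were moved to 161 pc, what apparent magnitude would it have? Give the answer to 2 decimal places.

m ≈ 7.52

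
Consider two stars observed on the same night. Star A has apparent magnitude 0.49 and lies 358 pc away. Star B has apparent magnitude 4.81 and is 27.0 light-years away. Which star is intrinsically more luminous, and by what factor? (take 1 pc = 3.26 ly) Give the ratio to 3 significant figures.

Star A is more luminous, by a factor of 99900.

Star A: M = m − 5 log₁₀ d + 5 = 0.49 − 5·2.5539 + 5 = -7.279
Star B: d = 27.0 ly / 3.26 = 8.282 pc
Star B: M = m − 5 log₁₀ d + 5 = 4.81 − 5·0.9181 + 5 = 5.219
ΔM = M_A − M_B = -7.279 − (5.219) = -12.499; smaller M is more luminous → Star A.
L ratio = 10^(0.4 |ΔM|) = 10^4.999 = 99880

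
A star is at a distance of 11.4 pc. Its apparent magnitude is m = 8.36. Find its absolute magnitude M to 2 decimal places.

5 log₁₀(d/10 pc) = 5 log₁₀(11.40) − 5 = 0.285
M = m − 5 log₁₀(d/10) = 8.36 − 0.285 = 8.075

M ≈ 8.08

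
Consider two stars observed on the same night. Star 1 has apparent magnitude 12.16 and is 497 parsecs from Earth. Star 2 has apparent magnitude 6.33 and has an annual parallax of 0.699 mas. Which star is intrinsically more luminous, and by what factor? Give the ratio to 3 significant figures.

Star 1: M = m − 5 log₁₀ d + 5 = 12.16 − 5·2.6964 + 5 = 3.678
Star 2: p = 0.699 mas = 6.99×10^-4″ → d = 1/p = 1431 pc
Star 2: M = m − 5 log₁₀ d + 5 = 6.33 − 5·3.1555 + 5 = -4.448
ΔM = M_1 − M_2 = 3.678 − (-4.448) = 8.126; smaller M is more luminous → Star 2.
L ratio = 10^(0.4 |ΔM|) = 10^3.250 = 1780

Star 2 is more luminous, by a factor of 1780.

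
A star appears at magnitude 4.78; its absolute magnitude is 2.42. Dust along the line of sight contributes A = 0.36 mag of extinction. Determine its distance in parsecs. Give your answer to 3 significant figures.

d ≈ 25.1 pc

m − M = 5 log₁₀(d/10 pc) + A  ⇒  4.78 − (2.42) − 0.36 = 5 log₁₀(d/10)
2.000 = 5 log₁₀(d/10)
log₁₀ d = (m − M − A)/5 + 1 = 1.4000
d = 10^1.4000 = 25.12 pc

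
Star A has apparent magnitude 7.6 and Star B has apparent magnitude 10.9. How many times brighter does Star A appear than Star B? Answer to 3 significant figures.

20.9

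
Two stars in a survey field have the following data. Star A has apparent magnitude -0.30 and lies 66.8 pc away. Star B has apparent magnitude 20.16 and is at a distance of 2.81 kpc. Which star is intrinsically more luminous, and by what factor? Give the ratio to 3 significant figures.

Star A is more luminous, by a factor of 86300.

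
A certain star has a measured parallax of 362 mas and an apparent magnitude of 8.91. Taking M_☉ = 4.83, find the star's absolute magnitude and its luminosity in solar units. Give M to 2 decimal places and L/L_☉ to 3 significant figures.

d = 1/p = 1000/362 mas = 2.762 pc
M = m − 5 log₁₀ d + 5 = 8.91 − 5·0.4413 + 5 = 11.704
M − M_☉ = 11.704 − 4.83 = 6.874
L/L_☉ = 10^(−0.4 × 6.874) = 1.781×10^-3

M ≈ 11.70; L/L_☉ ≈ 1.78×10^-3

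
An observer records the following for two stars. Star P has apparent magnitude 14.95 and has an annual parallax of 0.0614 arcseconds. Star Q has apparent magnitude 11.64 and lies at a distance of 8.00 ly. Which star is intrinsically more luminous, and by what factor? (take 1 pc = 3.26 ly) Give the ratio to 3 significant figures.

Star P: d = 1/p = 1/0.0614″ = 16.29 pc
Star P: M = m − 5 log₁₀ d + 5 = 14.95 − 5·1.2118 + 5 = 13.891
Star Q: d = 8.00 ly / 3.26 = 2.454 pc
Star Q: M = m − 5 log₁₀ d + 5 = 11.64 − 5·0.3899 + 5 = 14.691
ΔM = M_P − M_Q = 13.891 − (14.691) = -0.800; smaller M is more luminous → Star P.
L ratio = 10^(0.4 |ΔM|) = 10^0.320 = 2.089

Star P is more luminous, by a factor of 2.09.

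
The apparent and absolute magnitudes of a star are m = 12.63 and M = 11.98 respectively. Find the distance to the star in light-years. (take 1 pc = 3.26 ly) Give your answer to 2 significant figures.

d ≈ 44 ly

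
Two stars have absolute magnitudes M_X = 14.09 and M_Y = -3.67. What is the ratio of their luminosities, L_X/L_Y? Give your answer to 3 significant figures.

L_X/L_Y ≈ 7.87×10^-8

ΔM = M_X − M_Y = 17.76
L_X/L_Y = 10^(−0.4 ΔM) = 10^-7.104 = 7.870×10^-8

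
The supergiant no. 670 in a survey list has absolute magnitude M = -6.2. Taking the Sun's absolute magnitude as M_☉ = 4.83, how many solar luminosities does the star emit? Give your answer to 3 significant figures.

L/L_☉ ≈ 25800

M − M_☉ = -6.2 − 4.83 = -11.030
L/L_☉ = 10^(−0.4 (M − M_☉)) = 10^4.412 = 25820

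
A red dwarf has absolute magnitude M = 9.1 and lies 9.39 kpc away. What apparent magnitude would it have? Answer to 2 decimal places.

m ≈ 23.96

d = 9.39 kpc = 9390 pc
m = M + 5 log₁₀ d − 5 = 9.1 + 5·3.9727 − 5 = 23.963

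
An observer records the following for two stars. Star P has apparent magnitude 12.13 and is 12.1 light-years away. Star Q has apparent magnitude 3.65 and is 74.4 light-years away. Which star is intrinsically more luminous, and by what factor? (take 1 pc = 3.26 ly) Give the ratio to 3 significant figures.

Star Q is more luminous, by a factor of 93200.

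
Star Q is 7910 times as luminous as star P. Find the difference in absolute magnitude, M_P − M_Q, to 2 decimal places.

M_P − M_Q ≈ 9.75

Pogson: ΔM = −2.5 log₁₀(ratio) = −2.5 log₁₀(7910) = −2.5 × 3.8982 = -9.745
Star Q is brighter so has the smaller magnitude: M_P − M_Q is positive.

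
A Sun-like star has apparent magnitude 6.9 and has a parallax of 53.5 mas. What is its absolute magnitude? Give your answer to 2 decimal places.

M ≈ 5.54

p = 53.5 mas = 0.0535″ → d = 1/p = 18.69 pc
5 log₁₀(d/10 pc) = 5 log₁₀(18.69) − 5 = 1.358
M = m − 5 log₁₀(d/10) = 6.9 − 1.358 = 5.542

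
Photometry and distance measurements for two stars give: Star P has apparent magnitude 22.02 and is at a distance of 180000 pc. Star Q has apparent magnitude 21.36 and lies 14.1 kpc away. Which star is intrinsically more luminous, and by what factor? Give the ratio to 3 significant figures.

Star P: M = m − 5 log₁₀ d + 5 = 22.02 − 5·5.2553 + 5 = 0.744
Star Q: d = 14.1 kpc = 14100 pc
Star Q: M = m − 5 log₁₀ d + 5 = 21.36 − 5·4.1492 + 5 = 5.614
ΔM = M_P − M_Q = 0.744 − (5.614) = -4.870; smaller M is more luminous → Star P.
L ratio = 10^(0.4 |ΔM|) = 10^1.948 = 88.74

Star P is more luminous, by a factor of 88.7.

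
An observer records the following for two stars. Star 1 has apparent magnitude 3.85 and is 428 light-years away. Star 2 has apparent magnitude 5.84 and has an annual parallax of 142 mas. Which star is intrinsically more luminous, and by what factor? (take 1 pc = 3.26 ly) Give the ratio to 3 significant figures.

Star 1 is more luminous, by a factor of 2170.

Star 1: d = 428 ly / 3.26 = 131.3 pc
Star 1: M = m − 5 log₁₀ d + 5 = 3.85 − 5·2.1182 + 5 = -1.741
Star 2: p = 142 mas = 0.142″ → d = 1/p = 7.042 pc
Star 2: M = m − 5 log₁₀ d + 5 = 5.84 − 5·0.8477 + 5 = 6.601
ΔM = M_1 − M_2 = -1.741 − (6.601) = -8.343; smaller M is more luminous → Star 1.
L ratio = 10^(0.4 |ΔM|) = 10^3.337 = 2173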